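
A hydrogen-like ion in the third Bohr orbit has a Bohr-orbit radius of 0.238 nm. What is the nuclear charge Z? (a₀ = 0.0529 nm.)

2

r_n = n²a₀/Z ⇒ Z = n²a₀/r = 3² × 0.0529 / 0.238 ≈ 2.00
Z = 2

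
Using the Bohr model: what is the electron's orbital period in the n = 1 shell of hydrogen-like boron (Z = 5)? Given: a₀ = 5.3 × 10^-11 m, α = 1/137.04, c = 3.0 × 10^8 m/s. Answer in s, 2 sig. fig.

r = n²a₀/Z = 1²·5.3 × 10^-11/5 = 1.1 × 10^-11 m
v = Zαc/n = 5·0.0073·3.0 × 10^8/1 = 1.1 × 10^7 m/s
T = 2πr/v = 6.1 × 10^-18 s

6.1 × 10^-18 s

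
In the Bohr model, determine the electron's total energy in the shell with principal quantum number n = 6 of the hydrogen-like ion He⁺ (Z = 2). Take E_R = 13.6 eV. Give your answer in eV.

-1.51 eV

E_n = −E_R·Z²/n² = −13.6 × 2²/6² = -1.51 eV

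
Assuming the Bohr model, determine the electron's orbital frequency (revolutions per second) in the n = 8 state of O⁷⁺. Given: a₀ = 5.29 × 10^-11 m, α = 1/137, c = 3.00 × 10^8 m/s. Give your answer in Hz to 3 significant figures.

8.24 × 10^14 Hz

r = n²a₀/Z = 4.23 × 10^-10 m, v = Zαc/n = 2.19 × 10^6 m/s
f = v/(2πr) = 8.24 × 10^14 Hz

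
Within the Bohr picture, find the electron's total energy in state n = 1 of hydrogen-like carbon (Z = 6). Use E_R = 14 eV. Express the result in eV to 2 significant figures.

-500 eV

E_n = −E_R·Z²/n² = −14 × 6²/1² = -500 eV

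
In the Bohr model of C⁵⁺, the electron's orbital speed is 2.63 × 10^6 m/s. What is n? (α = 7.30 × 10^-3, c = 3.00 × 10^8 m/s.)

5

v_n = Zαc/n ⇒ n = Zαc/v = 6 × 0.00730 × 3.00 × 10^8 / 2.63 × 10^6 ≈ 5.00
n = 5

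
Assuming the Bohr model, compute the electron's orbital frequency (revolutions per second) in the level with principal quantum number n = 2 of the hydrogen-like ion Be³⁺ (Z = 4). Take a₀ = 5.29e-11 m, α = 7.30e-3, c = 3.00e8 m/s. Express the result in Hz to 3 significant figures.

r = n²a₀/Z = 5.29e-11 m, v = Zαc/n = 4.38e6 m/s
f = v/(2πr) = 1.32e16 Hz

1.32e16 Hz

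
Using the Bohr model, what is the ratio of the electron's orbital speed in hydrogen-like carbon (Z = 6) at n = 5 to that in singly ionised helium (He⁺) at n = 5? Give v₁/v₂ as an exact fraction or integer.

3

v ∝ Z^1 · n^-1
v₁/v₂ = (6/2)^1 · (5/5)^-1 = 3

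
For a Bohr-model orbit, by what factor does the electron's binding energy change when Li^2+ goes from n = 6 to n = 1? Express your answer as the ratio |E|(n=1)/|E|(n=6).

|E| ∝ Z^2 · n^-2; with Z fixed, |E| ∝ n^-2.
|E|(n=1)/|E|(n=6) = (1/6)^-2 = 36

36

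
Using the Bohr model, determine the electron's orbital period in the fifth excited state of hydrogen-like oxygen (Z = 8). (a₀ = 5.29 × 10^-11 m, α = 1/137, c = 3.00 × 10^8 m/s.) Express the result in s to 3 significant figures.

r = n²a₀/Z = 6²·5.29 × 10^-11/8 = 2.38 × 10^-10 m
v = Zαc/n = 8·0.00730·3.00 × 10^8/6 = 2.92 × 10^6 m/s
T = 2πr/v = 5.12 × 10^-16 s

5.12 × 10^-16 s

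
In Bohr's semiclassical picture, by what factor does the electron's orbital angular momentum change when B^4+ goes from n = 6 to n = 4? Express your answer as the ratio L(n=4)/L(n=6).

L = nℏ depends only on n, so L ∝ n.
L(n=4)/L(n=6) = (4/6)^1 = 2/3

2/3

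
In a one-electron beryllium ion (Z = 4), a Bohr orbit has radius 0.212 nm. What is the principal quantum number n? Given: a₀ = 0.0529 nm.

4

r_n = n²a₀/Z ⇒ n² = rZ/a₀ = 0.212 × 4 / 0.0529 ≈ 16.03
n = 4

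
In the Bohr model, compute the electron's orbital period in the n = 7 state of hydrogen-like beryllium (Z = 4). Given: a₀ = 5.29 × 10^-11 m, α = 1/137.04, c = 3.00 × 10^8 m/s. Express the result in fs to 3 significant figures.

3.25 fs

r = n²a₀/Z = 7²·5.29 × 10^-11/4 = 6.48 × 10^-10 m
v = Zαc/n = 4·0.00730·3.00 × 10^8/7 = 1.25 × 10^6 m/s
T = 2πr/v = 3.25 × 10^-15 s = 3.25 fs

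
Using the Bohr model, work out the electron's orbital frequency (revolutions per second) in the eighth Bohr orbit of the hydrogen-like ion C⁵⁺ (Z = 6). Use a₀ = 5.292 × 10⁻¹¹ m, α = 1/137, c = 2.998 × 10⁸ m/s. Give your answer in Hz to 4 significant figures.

4.627 × 10¹⁴ Hz

r = n²a₀/Z = 5.645 × 10⁻¹⁰ m, v = Zαc/n = 1.641 × 10⁶ m/s
f = v/(2πr) = 4.627 × 10¹⁴ Hz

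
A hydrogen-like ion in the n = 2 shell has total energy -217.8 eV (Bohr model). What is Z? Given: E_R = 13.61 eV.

E_n = −E_R Z²/n² ⇒ Z² = −E_n n²/E_R = 217.8 × 2² / 13.61 ≈ 64.01
Z = 8

8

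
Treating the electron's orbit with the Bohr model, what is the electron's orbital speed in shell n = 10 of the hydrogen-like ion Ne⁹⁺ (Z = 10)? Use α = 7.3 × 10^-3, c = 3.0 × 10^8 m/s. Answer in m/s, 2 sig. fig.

2.2 × 10^6 m/s

v_n = Zαc/n = 10 × 0.0073 × 3.0 × 10^8 / 10
    = 2.2 × 10^6 m/s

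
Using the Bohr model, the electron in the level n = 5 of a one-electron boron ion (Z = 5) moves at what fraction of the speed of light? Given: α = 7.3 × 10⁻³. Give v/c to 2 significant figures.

0.0073

v_n = Zαc/n, so v/c = Zα/n = 5 × 0.0073 / 5 = 0.0073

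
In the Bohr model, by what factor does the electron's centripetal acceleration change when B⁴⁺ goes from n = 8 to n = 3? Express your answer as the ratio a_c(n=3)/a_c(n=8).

4096/81

a_c ∝ Z^3 · n^-4; with Z fixed, a_c ∝ n^-4.
a_c(n=3)/a_c(n=8) = (3/8)^-4 = 4096/81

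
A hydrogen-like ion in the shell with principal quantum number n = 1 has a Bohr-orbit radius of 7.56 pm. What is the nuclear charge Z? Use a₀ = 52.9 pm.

r_n = n²a₀/Z ⇒ Z = n²a₀/r = 1² × 52.9 / 7.56 ≈ 7.00
Z = 7

7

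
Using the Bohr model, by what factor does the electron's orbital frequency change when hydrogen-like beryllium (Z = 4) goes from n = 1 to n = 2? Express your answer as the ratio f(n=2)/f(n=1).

f ∝ Z^2 · n^-3; with Z fixed, f ∝ n^-3.
f(n=2)/f(n=1) = (2/1)^-3 = 1/8

1/8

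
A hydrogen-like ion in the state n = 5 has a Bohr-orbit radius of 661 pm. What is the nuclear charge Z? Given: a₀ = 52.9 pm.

r_n = n²a₀/Z ⇒ Z = n²a₀/r = 5² × 52.9 / 661 ≈ 2.00
Z = 2

2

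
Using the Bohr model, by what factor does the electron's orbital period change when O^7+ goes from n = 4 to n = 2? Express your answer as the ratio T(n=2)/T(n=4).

1/8

T ∝ Z^-2 · n^3; with Z fixed, T ∝ n^3.
T(n=2)/T(n=4) = (2/4)^3 = 1/8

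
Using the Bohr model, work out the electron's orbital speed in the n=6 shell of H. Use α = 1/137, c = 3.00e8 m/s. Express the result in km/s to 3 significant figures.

365 km/s

v_n = Zαc/n = 1 × 0.00730 × 3.00e8 / 6
    = 365 km/s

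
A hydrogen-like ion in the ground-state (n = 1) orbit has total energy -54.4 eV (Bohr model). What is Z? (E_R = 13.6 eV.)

E_n = −E_R Z²/n² ⇒ Z² = −E_n n²/E_R = 54.4 × 1² / 13.6 ≈ 4.00
Z = 2

2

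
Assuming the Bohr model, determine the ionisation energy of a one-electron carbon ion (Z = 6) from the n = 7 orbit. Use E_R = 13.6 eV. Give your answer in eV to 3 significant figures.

9.99 eV

E_n = −E_R·Z²/n² = −13.6 × 6²/7² eV = -9.99 eV
Ionisation energy = −E_n = 9.99 eV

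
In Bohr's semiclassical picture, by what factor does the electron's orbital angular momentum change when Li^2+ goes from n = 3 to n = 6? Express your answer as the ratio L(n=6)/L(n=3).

2

L = nℏ depends only on n, so L ∝ n.
L(n=6)/L(n=3) = (6/3)^1 = 2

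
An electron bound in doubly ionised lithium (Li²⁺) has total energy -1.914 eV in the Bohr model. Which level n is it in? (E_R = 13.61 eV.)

E_n = −E_R Z²/n² ⇒ n² = E_R Z²/(−E_n) = 13.61 × 3² / 1.914 ≈ 64.00
n = 8

8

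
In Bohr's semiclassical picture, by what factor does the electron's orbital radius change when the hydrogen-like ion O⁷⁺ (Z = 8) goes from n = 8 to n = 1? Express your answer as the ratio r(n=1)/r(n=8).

1/64

r ∝ Z^-1 · n^2; with Z fixed, r ∝ n^2.
r(n=1)/r(n=8) = (1/8)^2 = 1/64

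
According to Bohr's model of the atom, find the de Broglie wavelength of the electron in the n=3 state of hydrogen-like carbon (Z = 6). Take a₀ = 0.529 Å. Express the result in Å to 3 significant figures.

The Bohr quantisation condition is nλ = 2πr_n.
r_n = n²a₀/Z = 0.793 Å
λ = 2πr_n/n = 2π·0.793/3 = 1.66 Å

1.66 Å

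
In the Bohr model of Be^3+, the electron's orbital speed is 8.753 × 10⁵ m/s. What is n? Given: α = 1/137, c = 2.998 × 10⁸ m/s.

10

v_n = Zαc/n ⇒ n = Zαc/v = 4 × 0.007299 × 2.998 × 10⁸ / 8.753 × 10⁵ ≈ 10.00
n = 10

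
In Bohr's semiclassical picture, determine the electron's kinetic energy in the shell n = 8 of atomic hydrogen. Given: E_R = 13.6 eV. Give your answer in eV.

For a Coulomb orbit the virial theorem gives K = −E_n.
E_n = −E_R·Z²/n², so K = E_R·Z²/n² = 13.6 × 1²/8² = 0.212 eV

0.212 eV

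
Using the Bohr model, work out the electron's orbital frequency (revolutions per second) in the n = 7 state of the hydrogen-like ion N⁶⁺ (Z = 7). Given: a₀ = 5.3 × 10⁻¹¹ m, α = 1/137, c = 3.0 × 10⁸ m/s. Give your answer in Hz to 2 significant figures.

9.4 × 10¹⁴ Hz

r = n²a₀/Z = 3.7 × 10⁻¹⁰ m, v = Zαc/n = 2.2 × 10⁶ m/s
f = v/(2πr) = 9.4 × 10¹⁴ Hz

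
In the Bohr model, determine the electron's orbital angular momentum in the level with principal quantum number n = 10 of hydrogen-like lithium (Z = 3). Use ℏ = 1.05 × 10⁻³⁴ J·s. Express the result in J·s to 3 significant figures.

L_n = nℏ = 10 × 1.05 × 10⁻³⁴ = 1.05 × 10⁻³³ J·s

1.05 × 10⁻³³ J·s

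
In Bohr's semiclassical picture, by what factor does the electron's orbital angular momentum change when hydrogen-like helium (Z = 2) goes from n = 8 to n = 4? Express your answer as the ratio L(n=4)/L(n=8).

1/2

L = nℏ depends only on n, so L ∝ n.
L(n=4)/L(n=8) = (4/8)^1 = 1/2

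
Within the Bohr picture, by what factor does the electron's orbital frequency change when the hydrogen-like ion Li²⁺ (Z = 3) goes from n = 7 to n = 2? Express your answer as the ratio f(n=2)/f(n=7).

343/8

f ∝ Z^2 · n^-3; with Z fixed, f ∝ n^-3.
f(n=2)/f(n=7) = (2/7)^-3 = 343/8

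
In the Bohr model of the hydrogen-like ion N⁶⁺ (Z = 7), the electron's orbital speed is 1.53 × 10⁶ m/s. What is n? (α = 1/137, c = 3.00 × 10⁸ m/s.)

v_n = Zαc/n ⇒ n = Zαc/v = 7 × 0.00730 × 3.00 × 10⁸ / 1.53 × 10⁶ ≈ 10.02
n = 10

10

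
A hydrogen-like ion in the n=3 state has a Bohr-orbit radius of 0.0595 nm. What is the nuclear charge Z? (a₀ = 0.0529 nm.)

8

r_n = n²a₀/Z ⇒ Z = n²a₀/r = 3² × 0.0529 / 0.0595 ≈ 8.00
Z = 8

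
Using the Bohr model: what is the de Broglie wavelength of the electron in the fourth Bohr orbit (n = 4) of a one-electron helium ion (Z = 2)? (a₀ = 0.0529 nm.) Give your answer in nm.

The Bohr quantisation condition is nλ = 2πr_n.
r_n = n²a₀/Z = 0.423 nm
λ = 2πr_n/n = 2π·0.423/4 = 0.665 nm

0.665 nm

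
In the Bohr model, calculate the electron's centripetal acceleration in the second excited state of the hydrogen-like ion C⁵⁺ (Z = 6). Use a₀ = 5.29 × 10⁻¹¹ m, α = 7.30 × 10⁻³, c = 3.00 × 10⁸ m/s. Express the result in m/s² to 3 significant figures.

2.42 × 10²³ m/s²

r = n²a₀/Z = 7.94 × 10⁻¹¹ m, v = Zαc/n = 4.38 × 10⁶ m/s
a = v²/r = (4.38 × 10⁶)² / 7.94 × 10⁻¹¹ = 2.42 × 10²³ m/s²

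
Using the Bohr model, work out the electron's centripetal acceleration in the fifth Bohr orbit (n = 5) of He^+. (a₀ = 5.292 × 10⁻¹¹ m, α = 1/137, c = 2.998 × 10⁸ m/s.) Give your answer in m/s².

1.158 × 10²¹ m/s²

r = n²a₀/Z = 6.615 × 10⁻¹⁰ m, v = Zαc/n = 8.753 × 10⁵ m/s
a = v²/r = (8.753 × 10⁵)² / 6.615 × 10⁻¹⁰ = 1.158 × 10²¹ m/s²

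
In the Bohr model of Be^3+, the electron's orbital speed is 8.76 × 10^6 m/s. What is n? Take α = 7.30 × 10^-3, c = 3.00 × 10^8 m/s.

v_n = Zαc/n ⇒ n = Zαc/v = 4 × 0.00730 × 3.00 × 10^8 / 8.76 × 10^6 ≈ 1.00
n = 1

1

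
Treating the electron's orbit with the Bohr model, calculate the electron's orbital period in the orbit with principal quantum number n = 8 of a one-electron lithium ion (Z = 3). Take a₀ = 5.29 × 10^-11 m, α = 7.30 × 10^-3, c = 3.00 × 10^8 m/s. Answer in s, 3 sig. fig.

r = n²a₀/Z = 8²·5.29 × 10^-11/3 = 1.13 × 10^-9 m
v = Zαc/n = 3·0.00730·3.00 × 10^8/8 = 8.21 × 10^5 m/s
T = 2πr/v = 8.63 × 10^-15 s

8.63 × 10^-15 s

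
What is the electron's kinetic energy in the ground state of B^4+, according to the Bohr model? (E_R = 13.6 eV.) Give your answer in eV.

For a Coulomb orbit the virial theorem gives K = −E_n.
E_n = −E_R·Z²/n², so K = E_R·Z²/n² = 13.6 × 5²/1² = 340 eV

340 eV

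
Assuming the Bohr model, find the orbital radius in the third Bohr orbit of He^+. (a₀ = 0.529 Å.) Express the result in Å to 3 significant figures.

r_n = n²a₀/Z = 3² × 0.529 / 2
    = 9 × 0.529 / 2 = 2.38 Å

2.38 Å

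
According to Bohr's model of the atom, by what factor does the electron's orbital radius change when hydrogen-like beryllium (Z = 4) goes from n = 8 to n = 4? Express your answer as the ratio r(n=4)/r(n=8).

r ∝ Z^-1 · n^2; with Z fixed, r ∝ n^2.
r(n=4)/r(n=8) = (4/8)^2 = 1/4

1/4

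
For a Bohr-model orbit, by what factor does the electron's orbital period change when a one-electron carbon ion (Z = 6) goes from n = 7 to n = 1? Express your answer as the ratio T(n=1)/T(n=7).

1/343

T ∝ Z^-2 · n^3; with Z fixed, T ∝ n^3.
T(n=1)/T(n=7) = (1/7)^3 = 1/343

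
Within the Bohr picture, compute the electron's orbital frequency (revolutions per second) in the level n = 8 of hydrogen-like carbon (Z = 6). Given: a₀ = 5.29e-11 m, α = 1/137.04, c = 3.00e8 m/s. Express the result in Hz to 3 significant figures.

r = n²a₀/Z = 5.64e-10 m, v = Zαc/n = 1.64e6 m/s
f = v/(2πr) = 4.63e14 Hz

4.63e14 Hz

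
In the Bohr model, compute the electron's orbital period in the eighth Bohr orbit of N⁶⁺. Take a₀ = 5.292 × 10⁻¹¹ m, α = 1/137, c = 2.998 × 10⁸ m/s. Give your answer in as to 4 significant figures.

r = n²a₀/Z = 8²·5.292 × 10⁻¹¹/7 = 4.838 × 10⁻¹⁰ m
v = Zαc/n = 7·0.007299·2.998 × 10⁸/8 = 1.915 × 10⁶ m/s
T = 2πr/v = 1.588 × 10⁻¹⁵ s = 1588 as

1588 as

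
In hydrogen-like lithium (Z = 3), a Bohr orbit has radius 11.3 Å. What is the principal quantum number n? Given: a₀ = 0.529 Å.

r_n = n²a₀/Z ⇒ n² = rZ/a₀ = 11.3 × 3 / 0.529 ≈ 64.08
n = 8

8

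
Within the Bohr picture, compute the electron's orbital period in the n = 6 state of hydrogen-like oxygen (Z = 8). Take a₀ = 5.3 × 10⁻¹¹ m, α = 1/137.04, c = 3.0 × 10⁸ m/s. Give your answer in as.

r = n²a₀/Z = 6²·5.3 × 10⁻¹¹/8 = 2.4 × 10⁻¹⁰ m
v = Zαc/n = 8·0.0073·3.0 × 10⁸/6 = 2.9 × 10⁶ m/s
T = 2πr/v = 5.1 × 10⁻¹⁶ s = 510 as

510 as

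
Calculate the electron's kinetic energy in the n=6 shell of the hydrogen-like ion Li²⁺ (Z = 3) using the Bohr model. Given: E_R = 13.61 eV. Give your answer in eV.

3.402 eV

For a Coulomb orbit the virial theorem gives K = −E_n.
E_n = −E_R·Z²/n², so K = E_R·Z²/n² = 13.61 × 3²/6² = 3.402 eV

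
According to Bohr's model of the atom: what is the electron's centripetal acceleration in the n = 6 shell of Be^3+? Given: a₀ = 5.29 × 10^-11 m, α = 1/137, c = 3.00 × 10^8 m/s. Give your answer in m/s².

4.48 × 10^21 m/s²

r = n²a₀/Z = 4.76 × 10^-10 m, v = Zαc/n = 1.46 × 10^6 m/s
a = v²/r = (1.46 × 10^6)² / 4.76 × 10^-10 = 4.48 × 10^21 m/s²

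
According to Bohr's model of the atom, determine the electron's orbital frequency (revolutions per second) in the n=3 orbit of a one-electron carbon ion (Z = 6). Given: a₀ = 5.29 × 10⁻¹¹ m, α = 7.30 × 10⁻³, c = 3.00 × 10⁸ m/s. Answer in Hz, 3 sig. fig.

8.79 × 10¹⁵ Hz

r = n²a₀/Z = 7.94 × 10⁻¹¹ m, v = Zαc/n = 4.38 × 10⁶ m/s
f = v/(2πr) = 8.79 × 10¹⁵ Hz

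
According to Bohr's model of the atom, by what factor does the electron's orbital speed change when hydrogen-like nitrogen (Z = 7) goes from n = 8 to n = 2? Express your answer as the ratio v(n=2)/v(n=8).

4

v ∝ Z^1 · n^-1; with Z fixed, v ∝ n^-1.
v(n=2)/v(n=8) = (2/8)^-1 = 4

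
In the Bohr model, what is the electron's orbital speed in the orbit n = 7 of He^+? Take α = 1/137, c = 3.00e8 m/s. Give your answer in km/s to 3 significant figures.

v_n = Zαc/n = 2 × 0.00730 × 3.00e8 / 7
    = 626 km/s

626 km/s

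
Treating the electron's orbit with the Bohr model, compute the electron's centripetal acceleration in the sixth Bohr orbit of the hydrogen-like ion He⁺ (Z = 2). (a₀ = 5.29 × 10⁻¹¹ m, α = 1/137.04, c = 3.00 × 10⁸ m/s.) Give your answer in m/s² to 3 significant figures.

5.59 × 10²⁰ m/s²

r = n²a₀/Z = 9.52 × 10⁻¹⁰ m, v = Zαc/n = 7.30 × 10⁵ m/s
a = v²/r = (7.30 × 10⁵)² / 9.52 × 10⁻¹⁰ = 5.59 × 10²⁰ m/s²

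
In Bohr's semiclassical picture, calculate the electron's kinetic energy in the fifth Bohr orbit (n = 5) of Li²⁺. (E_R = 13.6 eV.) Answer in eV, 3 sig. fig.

For a Coulomb orbit the virial theorem gives K = −E_n.
E_n = −E_R·Z²/n², so K = E_R·Z²/n² = 13.6 × 3²/5² = 4.90 eV

4.90 eV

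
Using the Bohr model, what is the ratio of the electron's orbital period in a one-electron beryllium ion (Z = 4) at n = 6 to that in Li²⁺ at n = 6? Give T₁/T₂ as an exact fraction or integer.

T ∝ Z^-2 · n^3
T₁/T₂ = (4/3)^-2 · (6/6)^3 = 9/16

9/16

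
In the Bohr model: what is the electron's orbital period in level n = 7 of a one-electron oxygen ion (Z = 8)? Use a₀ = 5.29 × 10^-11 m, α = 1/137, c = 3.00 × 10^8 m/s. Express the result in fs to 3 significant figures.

r = n²a₀/Z = 7²·5.29 × 10^-11/8 = 3.24 × 10^-10 m
v = Zαc/n = 8·0.00730·3.00 × 10^8/7 = 2.50 × 10^6 m/s
T = 2πr/v = 8.13 × 10^-16 s = 0.813 fs

0.813 fs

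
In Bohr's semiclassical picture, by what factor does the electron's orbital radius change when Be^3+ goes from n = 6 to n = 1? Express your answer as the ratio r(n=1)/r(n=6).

1/36

r ∝ Z^-1 · n^2; with Z fixed, r ∝ n^2.
r(n=1)/r(n=6) = (1/6)^2 = 1/36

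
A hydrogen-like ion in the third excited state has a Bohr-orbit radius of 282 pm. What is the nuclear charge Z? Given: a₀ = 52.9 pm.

3

r_n = n²a₀/Z ⇒ Z = n²a₀/r = 4² × 52.9 / 282 ≈ 3.00
Z = 3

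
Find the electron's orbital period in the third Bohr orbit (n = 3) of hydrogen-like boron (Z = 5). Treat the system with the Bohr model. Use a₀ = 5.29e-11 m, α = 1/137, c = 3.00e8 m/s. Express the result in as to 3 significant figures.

164 as

r = n²a₀/Z = 3²·5.29e-11/5 = 9.52e-11 m
v = Zαc/n = 5·0.00730·3.00e8/3 = 3.65e6 m/s
T = 2πr/v = 1.64e-16 s = 164 as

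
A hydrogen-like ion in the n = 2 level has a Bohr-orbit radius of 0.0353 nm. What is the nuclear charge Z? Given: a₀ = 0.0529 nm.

6

r_n = n²a₀/Z ⇒ Z = n²a₀/r = 2² × 0.0529 / 0.0353 ≈ 5.99
Z = 6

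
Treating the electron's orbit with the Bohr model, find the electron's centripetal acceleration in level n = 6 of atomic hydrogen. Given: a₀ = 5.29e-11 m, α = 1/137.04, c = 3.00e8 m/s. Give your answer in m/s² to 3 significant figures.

6.99e19 m/s²

r = n²a₀/Z = 1.90e-9 m, v = Zαc/n = 3.65e5 m/s
a = v²/r = (3.65e5)² / 1.90e-9 = 6.99e19 m/s²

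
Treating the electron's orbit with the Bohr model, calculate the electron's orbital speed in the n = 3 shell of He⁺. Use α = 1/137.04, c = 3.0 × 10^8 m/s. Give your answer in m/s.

v_n = Zαc/n = 2 × 0.0073 × 3.0 × 10^8 / 3
    = 1.5 × 10^6 m/s

1.5 × 10^6 m/s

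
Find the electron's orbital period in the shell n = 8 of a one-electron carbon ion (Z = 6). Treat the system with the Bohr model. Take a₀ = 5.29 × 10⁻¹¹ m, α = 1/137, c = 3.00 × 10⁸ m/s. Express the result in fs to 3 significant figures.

2.16 fs

r = n²a₀/Z = 8²·5.29 × 10⁻¹¹/6 = 5.64 × 10⁻¹⁰ m
v = Zαc/n = 6·0.00730·3.00 × 10⁸/8 = 1.64 × 10⁶ m/s
T = 2πr/v = 2.16 × 10⁻¹⁵ s = 2.16 fs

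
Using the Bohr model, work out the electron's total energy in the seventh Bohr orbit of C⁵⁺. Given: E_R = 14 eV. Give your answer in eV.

E_n = −E_R·Z²/n² = −14 × 6²/7² = -10 eV

-10 eV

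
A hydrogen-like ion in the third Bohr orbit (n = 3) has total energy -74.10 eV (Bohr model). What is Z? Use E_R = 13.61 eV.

E_n = −E_R Z²/n² ⇒ Z² = −E_n n²/E_R = 74.10 × 3² / 13.61 ≈ 49.00
Z = 7

7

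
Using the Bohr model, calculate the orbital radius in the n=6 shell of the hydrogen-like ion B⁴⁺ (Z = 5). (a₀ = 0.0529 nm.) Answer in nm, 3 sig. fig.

r_n = n²a₀/Z = 6² × 0.0529 / 5
    = 36 × 0.0529 / 5 = 0.381 nm

0.381 nm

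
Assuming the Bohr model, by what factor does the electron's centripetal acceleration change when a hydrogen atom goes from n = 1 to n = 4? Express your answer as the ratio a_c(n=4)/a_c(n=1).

a_c ∝ Z^3 · n^-4; with Z fixed, a_c ∝ n^-4.
a_c(n=4)/a_c(n=1) = (4/1)^-4 = 1/256

1/256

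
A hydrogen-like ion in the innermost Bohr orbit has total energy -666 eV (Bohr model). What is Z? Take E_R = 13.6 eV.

7

E_n = −E_R Z²/n² ⇒ Z² = −E_n n²/E_R = 666 × 1² / 13.6 ≈ 48.97
Z = 7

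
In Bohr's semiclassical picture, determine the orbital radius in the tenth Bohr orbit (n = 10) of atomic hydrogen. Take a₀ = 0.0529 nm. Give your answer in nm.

r_n = n²a₀/Z = 10² × 0.0529 / 1
    = 100 × 0.0529 / 1 = 5.29 nm

5.29 nm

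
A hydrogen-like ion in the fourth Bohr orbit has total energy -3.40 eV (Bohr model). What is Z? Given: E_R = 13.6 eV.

2

E_n = −E_R Z²/n² ⇒ Z² = −E_n n²/E_R = 3.40 × 4² / 13.6 ≈ 4.00
Z = 2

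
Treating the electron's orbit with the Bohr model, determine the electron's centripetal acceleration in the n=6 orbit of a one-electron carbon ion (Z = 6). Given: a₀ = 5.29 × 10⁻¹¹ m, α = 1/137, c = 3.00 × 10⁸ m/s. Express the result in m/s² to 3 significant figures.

1.51 × 10²² m/s²

r = n²a₀/Z = 3.17 × 10⁻¹⁰ m, v = Zαc/n = 2.19 × 10⁶ m/s
a = v²/r = (2.19 × 10⁶)² / 3.17 × 10⁻¹⁰ = 1.51 × 10²² m/s²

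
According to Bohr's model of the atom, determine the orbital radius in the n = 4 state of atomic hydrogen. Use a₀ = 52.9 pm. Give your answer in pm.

r_n = n²a₀/Z = 4² × 52.9 / 1
    = 16 × 52.9 / 1 = 846 pm

846 pm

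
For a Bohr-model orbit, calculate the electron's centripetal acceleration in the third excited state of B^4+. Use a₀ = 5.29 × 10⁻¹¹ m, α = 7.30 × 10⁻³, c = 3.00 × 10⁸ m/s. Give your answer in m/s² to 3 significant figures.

r = n²a₀/Z = 1.69 × 10⁻¹⁰ m, v = Zαc/n = 2.74 × 10⁶ m/s
a = v²/r = (2.74 × 10⁶)² / 1.69 × 10⁻¹⁰ = 4.43 × 10²² m/s²

4.43 × 10²² m/s²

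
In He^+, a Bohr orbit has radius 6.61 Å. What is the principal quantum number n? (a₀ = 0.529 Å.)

r_n = n²a₀/Z ⇒ n² = rZ/a₀ = 6.61 × 2 / 0.529 ≈ 24.99
n = 5

5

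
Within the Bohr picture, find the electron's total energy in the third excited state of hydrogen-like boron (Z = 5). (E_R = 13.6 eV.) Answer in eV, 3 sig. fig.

-21.2 eV

E_n = −E_R·Z²/n² = −13.6 × 5²/4² = -21.2 eV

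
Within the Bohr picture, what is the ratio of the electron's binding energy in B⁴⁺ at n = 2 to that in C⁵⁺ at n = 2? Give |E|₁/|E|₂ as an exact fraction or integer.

|E| ∝ Z^2 · n^-2
|E|₁/|E|₂ = (5/6)^2 · (2/2)^-2 = 25/36

25/36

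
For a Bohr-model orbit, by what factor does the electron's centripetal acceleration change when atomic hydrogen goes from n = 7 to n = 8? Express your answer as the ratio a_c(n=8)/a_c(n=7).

a_c ∝ Z^3 · n^-4; with Z fixed, a_c ∝ n^-4.
a_c(n=8)/a_c(n=7) = (8/7)^-4 = 2401/4096

2401/4096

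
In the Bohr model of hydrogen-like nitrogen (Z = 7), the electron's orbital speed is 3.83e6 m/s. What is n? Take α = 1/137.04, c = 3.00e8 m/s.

4

v_n = Zαc/n ⇒ n = Zαc/v = 7 × 0.00730 × 3.00e8 / 3.83e6 ≈ 4.00
n = 4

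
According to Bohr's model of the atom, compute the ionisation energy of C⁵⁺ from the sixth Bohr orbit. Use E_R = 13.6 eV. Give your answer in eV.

E_n = −E_R·Z²/n² = −13.6 × 6²/6² eV = -13.6 eV
Ionisation energy = −E_n = 13.6 eV

13.6 eV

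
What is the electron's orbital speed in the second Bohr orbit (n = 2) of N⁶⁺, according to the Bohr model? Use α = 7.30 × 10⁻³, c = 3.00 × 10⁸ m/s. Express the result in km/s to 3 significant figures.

7660 km/s

v_n = Zαc/n = 7 × 0.00730 × 3.00 × 10⁸ / 2
    = 7660 km/s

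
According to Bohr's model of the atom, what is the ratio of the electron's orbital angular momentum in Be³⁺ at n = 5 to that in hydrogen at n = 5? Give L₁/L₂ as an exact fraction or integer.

1

L = nℏ is independent of Z.
L₁/L₂ = n₁/n₂ = 5/5 = 1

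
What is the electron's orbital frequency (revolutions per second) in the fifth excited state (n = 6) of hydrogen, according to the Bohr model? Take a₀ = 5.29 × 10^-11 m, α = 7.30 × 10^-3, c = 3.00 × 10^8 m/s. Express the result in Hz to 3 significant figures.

r = n²a₀/Z = 1.90 × 10^-9 m, v = Zαc/n = 3.65 × 10^5 m/s
f = v/(2πr) = 3.05 × 10^13 Hz

3.05 × 10^13 Hz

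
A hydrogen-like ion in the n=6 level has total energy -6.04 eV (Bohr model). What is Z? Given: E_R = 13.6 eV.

4

E_n = −E_R Z²/n² ⇒ Z² = −E_n n²/E_R = 6.04 × 6² / 13.6 ≈ 15.99
Z = 4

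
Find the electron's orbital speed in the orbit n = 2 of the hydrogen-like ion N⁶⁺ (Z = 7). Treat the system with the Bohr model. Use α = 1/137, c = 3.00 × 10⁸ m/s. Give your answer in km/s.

7660 km/s

v_n = Zαc/n = 7 × 0.00730 × 3.00 × 10⁸ / 2
    = 7660 km/s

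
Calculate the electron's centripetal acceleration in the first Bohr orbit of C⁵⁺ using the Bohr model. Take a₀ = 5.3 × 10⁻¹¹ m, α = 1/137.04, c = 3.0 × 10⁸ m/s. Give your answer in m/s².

2.0 × 10²⁵ m/s²

r = n²a₀/Z = 8.8 × 10⁻¹² m, v = Zαc/n = 1.3 × 10⁷ m/s
a = v²/r = (1.3 × 10⁷)² / 8.8 × 10⁻¹² = 2.0 × 10²⁵ m/s²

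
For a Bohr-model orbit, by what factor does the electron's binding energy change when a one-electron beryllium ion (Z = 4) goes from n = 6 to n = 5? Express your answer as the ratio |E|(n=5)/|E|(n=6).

36/25

|E| ∝ Z^2 · n^-2; with Z fixed, |E| ∝ n^-2.
|E|(n=5)/|E|(n=6) = (5/6)^-2 = 36/25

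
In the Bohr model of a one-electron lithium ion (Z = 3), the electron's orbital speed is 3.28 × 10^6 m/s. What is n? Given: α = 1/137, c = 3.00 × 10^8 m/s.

2

v_n = Zαc/n ⇒ n = Zαc/v = 3 × 0.00730 × 3.00 × 10^8 / 3.28 × 10^6 ≈ 2.00
n = 2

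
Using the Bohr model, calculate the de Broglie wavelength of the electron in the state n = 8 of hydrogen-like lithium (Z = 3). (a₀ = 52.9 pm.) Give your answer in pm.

886 pm

The Bohr quantisation condition is nλ = 2πr_n.
r_n = n²a₀/Z = 1130 pm
λ = 2πr_n/n = 2π·1130/8 = 886 pm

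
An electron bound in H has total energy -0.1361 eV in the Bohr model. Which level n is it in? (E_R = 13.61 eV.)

10

E_n = −E_R Z²/n² ⇒ n² = E_R Z²/(−E_n) = 13.61 × 1² / 0.1361 ≈ 100.00
n = 10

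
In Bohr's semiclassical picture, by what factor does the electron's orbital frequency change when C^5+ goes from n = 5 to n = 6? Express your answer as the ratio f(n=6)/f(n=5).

f ∝ Z^2 · n^-3; with Z fixed, f ∝ n^-3.
f(n=6)/f(n=5) = (6/5)^-3 = 125/216

125/216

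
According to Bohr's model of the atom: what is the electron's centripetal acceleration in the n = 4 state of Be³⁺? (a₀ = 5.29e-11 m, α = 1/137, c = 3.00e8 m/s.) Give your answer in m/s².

r = n²a₀/Z = 2.12e-10 m, v = Zαc/n = 2.19e6 m/s
a = v²/r = (2.19e6)² / 2.12e-10 = 2.27e22 m/s²

2.27e22 m/s²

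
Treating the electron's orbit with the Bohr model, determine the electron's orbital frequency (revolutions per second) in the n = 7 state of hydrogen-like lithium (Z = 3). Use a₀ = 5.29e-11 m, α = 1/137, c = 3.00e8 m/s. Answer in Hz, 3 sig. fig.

r = n²a₀/Z = 8.64e-10 m, v = Zαc/n = 9.38e5 m/s
f = v/(2πr) = 1.73e14 Hz

1.73e14 Hz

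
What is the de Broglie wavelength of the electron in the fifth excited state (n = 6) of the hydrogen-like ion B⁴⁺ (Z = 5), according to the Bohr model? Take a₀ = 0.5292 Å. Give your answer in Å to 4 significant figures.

The Bohr quantisation condition is nλ = 2πr_n.
r_n = n²a₀/Z = 3.810 Å
λ = 2πr_n/n = 2π·3.810/6 = 3.990 Å

3.990 Å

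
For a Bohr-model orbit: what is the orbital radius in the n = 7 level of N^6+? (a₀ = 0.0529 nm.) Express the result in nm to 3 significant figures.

r_n = n²a₀/Z = 7² × 0.0529 / 7
    = 49 × 0.0529 / 7 = 0.370 nm

0.370 nm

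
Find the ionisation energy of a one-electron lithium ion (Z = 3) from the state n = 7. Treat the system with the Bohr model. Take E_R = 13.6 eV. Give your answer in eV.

2.50 eV

E_n = −E_R·Z²/n² = −13.6 × 3²/7² eV = -2.50 eV
Ionisation energy = −E_n = 2.50 eV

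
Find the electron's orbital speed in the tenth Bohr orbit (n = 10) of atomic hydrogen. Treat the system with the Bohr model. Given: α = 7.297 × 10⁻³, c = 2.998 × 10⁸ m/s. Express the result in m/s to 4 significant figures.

v_n = Zαc/n = 1 × 0.007297 × 2.998 × 10⁸ / 10
    = 2.188 × 10⁵ m/s

2.188 × 10⁵ m/s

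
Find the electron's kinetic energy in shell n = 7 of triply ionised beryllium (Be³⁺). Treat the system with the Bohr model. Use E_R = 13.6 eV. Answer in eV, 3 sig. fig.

4.44 eV

For a Coulomb orbit the virial theorem gives K = −E_n.
E_n = −E_R·Z²/n², so K = E_R·Z²/n² = 13.6 × 4²/7² = 4.44 eV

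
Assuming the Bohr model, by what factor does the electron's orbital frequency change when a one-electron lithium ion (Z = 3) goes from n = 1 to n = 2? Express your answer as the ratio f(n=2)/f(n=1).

1/8

f ∝ Z^2 · n^-3; with Z fixed, f ∝ n^-3.
f(n=2)/f(n=1) = (2/1)^-3 = 1/8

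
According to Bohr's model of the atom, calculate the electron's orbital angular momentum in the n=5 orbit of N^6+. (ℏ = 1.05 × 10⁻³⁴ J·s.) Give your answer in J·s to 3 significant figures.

L_n = nℏ = 5 × 1.05 × 10⁻³⁴ = 5.25 × 10⁻³⁴ J·s

5.25 × 10⁻³⁴ J·s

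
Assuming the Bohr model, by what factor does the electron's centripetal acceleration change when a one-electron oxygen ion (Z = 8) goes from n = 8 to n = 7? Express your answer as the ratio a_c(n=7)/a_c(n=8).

a_c ∝ Z^3 · n^-4; with Z fixed, a_c ∝ n^-4.
a_c(n=7)/a_c(n=8) = (7/8)^-4 = 4096/2401

4096/2401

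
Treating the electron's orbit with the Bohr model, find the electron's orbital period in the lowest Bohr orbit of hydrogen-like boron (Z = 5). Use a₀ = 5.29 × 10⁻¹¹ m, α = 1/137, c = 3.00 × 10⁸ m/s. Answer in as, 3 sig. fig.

6.07 as

r = n²a₀/Z = 1²·5.29 × 10⁻¹¹/5 = 1.06 × 10⁻¹¹ m
v = Zαc/n = 5·0.00730·3.00 × 10⁸/1 = 1.09 × 10⁷ m/s
T = 2πr/v = 6.07 × 10⁻¹⁸ s = 6.07 as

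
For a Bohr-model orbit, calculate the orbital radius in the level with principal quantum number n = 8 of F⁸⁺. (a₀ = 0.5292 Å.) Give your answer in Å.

3.763 Å

r_n = n²a₀/Z = 8² × 0.5292 / 9
    = 64 × 0.5292 / 9 = 3.763 Å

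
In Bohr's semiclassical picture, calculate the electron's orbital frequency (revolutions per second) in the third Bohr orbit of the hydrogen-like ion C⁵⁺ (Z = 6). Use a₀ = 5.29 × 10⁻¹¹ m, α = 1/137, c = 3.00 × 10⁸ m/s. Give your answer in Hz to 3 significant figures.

8.78 × 10¹⁵ Hz

r = n²a₀/Z = 7.94 × 10⁻¹¹ m, v = Zαc/n = 4.38 × 10⁶ m/s
f = v/(2πr) = 8.78 × 10¹⁵ Hz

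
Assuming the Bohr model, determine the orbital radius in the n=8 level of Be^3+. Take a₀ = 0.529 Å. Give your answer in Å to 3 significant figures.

8.46 Å

r_n = n²a₀/Z = 8² × 0.529 / 4
    = 64 × 0.529 / 4 = 8.46 Å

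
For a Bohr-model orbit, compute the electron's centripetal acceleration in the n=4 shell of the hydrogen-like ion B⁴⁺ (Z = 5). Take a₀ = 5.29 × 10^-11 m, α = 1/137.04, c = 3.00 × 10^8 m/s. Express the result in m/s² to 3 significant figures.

r = n²a₀/Z = 1.69 × 10^-10 m, v = Zαc/n = 2.74 × 10^6 m/s
a = v²/r = (2.74 × 10^6)² / 1.69 × 10^-10 = 4.42 × 10^22 m/s²

4.42 × 10^22 m/s²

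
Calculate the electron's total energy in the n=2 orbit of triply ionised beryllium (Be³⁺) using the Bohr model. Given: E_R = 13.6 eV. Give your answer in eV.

E_n = −E_R·Z²/n² = −13.6 × 4²/2² = -54.4 eV

-54.4 eV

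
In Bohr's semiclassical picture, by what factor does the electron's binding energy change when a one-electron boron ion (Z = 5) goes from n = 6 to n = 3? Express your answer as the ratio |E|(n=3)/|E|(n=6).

4

|E| ∝ Z^2 · n^-2; with Z fixed, |E| ∝ n^-2.
|E|(n=3)/|E|(n=6) = (3/6)^-2 = 4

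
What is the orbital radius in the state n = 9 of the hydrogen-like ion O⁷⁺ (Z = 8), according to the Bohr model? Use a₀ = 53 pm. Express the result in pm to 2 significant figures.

540 pm

r_n = n²a₀/Z = 9² × 53 / 8
    = 81 × 53 / 8 = 540 pm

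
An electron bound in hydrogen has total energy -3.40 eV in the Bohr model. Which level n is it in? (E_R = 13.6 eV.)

E_n = −E_R Z²/n² ⇒ n² = E_R Z²/(−E_n) = 13.6 × 1² / 3.40 ≈ 4.00
n = 2

2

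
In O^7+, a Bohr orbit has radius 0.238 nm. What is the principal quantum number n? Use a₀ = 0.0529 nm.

6

r_n = n²a₀/Z ⇒ n² = rZ/a₀ = 0.238 × 8 / 0.0529 ≈ 35.99
n = 6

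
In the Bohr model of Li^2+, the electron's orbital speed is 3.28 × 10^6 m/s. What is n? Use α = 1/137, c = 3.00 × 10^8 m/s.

2

v_n = Zαc/n ⇒ n = Zαc/v = 3 × 0.00730 × 3.00 × 10^8 / 3.28 × 10^6 ≈ 2.00
n = 2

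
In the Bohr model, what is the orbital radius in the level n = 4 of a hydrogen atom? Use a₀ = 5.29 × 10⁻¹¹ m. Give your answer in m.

r_n = n²a₀/Z = 4² × 5.29 × 10⁻¹¹ / 1
    = 16 × 5.29 × 10⁻¹¹ / 1 = 8.46 × 10⁻¹⁰ m

8.46 × 10⁻¹⁰ m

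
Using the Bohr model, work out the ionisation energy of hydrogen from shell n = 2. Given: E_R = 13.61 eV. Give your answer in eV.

E_n = −E_R·Z²/n² = −13.61 × 1²/2² eV = -3.402 eV
Ionisation energy = −E_n = 3.402 eV

3.402 eV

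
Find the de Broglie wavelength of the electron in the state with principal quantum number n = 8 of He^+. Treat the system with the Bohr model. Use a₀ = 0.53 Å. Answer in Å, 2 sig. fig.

The Bohr quantisation condition is nλ = 2πr_n.
r_n = n²a₀/Z = 17 Å
λ = 2πr_n/n = 2π·17/8 = 13 Å

13 Å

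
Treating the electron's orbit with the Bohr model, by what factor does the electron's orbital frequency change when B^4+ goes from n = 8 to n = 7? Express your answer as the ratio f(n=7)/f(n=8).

512/343

f ∝ Z^2 · n^-3; with Z fixed, f ∝ n^-3.
f(n=7)/f(n=8) = (7/8)^-3 = 512/343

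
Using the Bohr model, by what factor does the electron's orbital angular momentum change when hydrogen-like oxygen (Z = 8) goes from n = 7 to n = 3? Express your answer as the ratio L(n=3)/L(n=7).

L = nℏ depends only on n, so L ∝ n.
L(n=3)/L(n=7) = (3/7)^1 = 3/7

3/7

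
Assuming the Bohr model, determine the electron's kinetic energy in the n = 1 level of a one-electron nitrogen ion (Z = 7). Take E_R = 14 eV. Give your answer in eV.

690 eV

For a Coulomb orbit the virial theorem gives K = −E_n.
E_n = −E_R·Z²/n², so K = E_R·Z²/n² = 14 × 7²/1² = 690 eV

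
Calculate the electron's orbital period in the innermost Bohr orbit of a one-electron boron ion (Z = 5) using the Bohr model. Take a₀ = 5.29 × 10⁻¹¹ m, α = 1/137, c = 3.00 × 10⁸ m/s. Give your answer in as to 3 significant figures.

6.07 as

r = n²a₀/Z = 1²·5.29 × 10⁻¹¹/5 = 1.06 × 10⁻¹¹ m
v = Zαc/n = 5·0.00730·3.00 × 10⁸/1 = 1.09 × 10⁷ m/s
T = 2πr/v = 6.07 × 10⁻¹⁸ s = 6.07 as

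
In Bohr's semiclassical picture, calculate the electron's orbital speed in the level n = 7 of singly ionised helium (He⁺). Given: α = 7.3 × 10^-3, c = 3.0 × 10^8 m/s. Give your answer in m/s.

v_n = Zαc/n = 2 × 0.0073 × 3.0 × 10^8 / 7
    = 6.3 × 10^5 m/s

6.3 × 10^5 m/s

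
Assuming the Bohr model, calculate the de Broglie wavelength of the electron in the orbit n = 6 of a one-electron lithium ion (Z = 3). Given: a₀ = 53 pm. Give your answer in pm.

670 pm

The Bohr quantisation condition is nλ = 2πr_n.
r_n = n²a₀/Z = 640 pm
λ = 2πr_n/n = 2π·640/6 = 670 pm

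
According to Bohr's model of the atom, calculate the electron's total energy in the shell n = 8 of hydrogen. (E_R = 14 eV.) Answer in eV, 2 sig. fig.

E_n = −E_R·Z²/n² = −14 × 1²/8² = -0.22 eV

-0.22 eV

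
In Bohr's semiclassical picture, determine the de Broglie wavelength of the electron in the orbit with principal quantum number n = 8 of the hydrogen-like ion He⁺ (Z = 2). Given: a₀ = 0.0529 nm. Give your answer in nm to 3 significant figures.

The Bohr quantisation condition is nλ = 2πr_n.
r_n = n²a₀/Z = 1.69 nm
λ = 2πr_n/n = 2π·1.69/8 = 1.33 nm

1.33 nm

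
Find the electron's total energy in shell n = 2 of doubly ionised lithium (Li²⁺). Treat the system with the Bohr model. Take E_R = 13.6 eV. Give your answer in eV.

E_n = −E_R·Z²/n² = −13.6 × 3²/2² = -30.6 eV

-30.6 eV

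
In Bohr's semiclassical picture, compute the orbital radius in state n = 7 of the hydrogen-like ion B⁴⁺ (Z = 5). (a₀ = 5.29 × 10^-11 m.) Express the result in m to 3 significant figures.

5.18 × 10^-10 m

r_n = n²a₀/Z = 7² × 5.29 × 10^-11 / 5
    = 49 × 5.29 × 10^-11 / 5 = 5.18 × 10^-10 m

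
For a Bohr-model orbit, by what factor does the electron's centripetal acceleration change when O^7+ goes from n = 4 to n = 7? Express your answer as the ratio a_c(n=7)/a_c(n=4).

256/2401

a_c ∝ Z^3 · n^-4; with Z fixed, a_c ∝ n^-4.
a_c(n=7)/a_c(n=4) = (7/4)^-4 = 256/2401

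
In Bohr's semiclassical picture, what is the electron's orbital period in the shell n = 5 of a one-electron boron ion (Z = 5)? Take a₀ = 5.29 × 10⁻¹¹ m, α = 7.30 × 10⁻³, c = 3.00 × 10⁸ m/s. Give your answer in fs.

r = n²a₀/Z = 5²·5.29 × 10⁻¹¹/5 = 2.64 × 10⁻¹⁰ m
v = Zαc/n = 5·0.00730·3.00 × 10⁸/5 = 2.19 × 10⁶ m/s
T = 2πr/v = 7.59 × 10⁻¹⁶ s = 0.759 fs

0.759 fs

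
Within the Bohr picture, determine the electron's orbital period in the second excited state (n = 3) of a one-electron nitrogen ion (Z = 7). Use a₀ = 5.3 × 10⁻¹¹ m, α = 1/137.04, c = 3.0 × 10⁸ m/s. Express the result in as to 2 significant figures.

84 as

r = n²a₀/Z = 3²·5.3 × 10⁻¹¹/7 = 6.8 × 10⁻¹¹ m
v = Zαc/n = 7·0.0073·3.0 × 10⁸/3 = 5.1 × 10⁶ m/s
T = 2πr/v = 8.4 × 10⁻¹⁷ s = 84 as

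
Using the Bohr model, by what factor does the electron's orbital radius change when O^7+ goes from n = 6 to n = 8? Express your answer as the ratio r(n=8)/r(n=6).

r ∝ Z^-1 · n^2; with Z fixed, r ∝ n^2.
r(n=8)/r(n=6) = (8/6)^2 = 16/9

16/9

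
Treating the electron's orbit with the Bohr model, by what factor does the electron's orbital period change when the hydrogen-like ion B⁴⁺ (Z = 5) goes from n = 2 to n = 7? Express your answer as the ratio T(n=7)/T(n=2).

343/8

T ∝ Z^-2 · n^3; with Z fixed, T ∝ n^3.
T(n=7)/T(n=2) = (7/2)^3 = 343/8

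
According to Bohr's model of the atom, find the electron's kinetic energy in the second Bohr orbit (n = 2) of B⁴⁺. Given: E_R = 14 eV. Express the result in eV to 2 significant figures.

88 eV

For a Coulomb orbit the virial theorem gives K = −E_n.
E_n = −E_R·Z²/n², so K = E_R·Z²/n² = 14 × 5²/2² = 88 eV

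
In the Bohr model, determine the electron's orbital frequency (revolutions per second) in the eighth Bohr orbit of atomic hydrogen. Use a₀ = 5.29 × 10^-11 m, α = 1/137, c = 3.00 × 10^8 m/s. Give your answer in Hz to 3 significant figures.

1.29 × 10^13 Hz

r = n²a₀/Z = 3.39 × 10^-9 m, v = Zαc/n = 2.74 × 10^5 m/s
f = v/(2πr) = 1.29 × 10^13 Hz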